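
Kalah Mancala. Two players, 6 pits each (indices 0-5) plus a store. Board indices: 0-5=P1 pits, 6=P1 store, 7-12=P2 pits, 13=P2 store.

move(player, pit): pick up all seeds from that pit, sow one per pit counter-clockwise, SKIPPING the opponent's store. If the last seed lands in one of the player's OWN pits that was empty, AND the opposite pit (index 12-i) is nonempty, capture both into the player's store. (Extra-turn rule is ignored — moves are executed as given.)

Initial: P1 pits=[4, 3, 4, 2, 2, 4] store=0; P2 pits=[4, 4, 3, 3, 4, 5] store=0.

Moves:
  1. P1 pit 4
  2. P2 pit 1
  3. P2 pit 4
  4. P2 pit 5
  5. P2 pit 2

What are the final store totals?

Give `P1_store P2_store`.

Answer: 1 3

Derivation:
Move 1: P1 pit4 -> P1=[4,3,4,2,0,5](1) P2=[4,4,3,3,4,5](0)
Move 2: P2 pit1 -> P1=[4,3,4,2,0,5](1) P2=[4,0,4,4,5,6](0)
Move 3: P2 pit4 -> P1=[5,4,5,2,0,5](1) P2=[4,0,4,4,0,7](1)
Move 4: P2 pit5 -> P1=[6,5,6,3,1,6](1) P2=[4,0,4,4,0,0](2)
Move 5: P2 pit2 -> P1=[6,5,6,3,1,6](1) P2=[4,0,0,5,1,1](3)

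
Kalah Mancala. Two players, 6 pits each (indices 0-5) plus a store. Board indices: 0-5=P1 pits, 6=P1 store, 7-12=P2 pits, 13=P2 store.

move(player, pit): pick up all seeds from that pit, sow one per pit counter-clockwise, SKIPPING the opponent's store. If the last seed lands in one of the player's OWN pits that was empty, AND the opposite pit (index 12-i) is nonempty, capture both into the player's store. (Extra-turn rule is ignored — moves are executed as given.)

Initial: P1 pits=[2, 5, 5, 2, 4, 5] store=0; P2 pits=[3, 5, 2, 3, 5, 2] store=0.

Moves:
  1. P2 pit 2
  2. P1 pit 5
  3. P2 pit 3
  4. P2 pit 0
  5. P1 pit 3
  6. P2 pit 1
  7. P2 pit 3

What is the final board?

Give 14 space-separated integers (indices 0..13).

Answer: 4 7 5 0 5 1 1 0 0 3 0 10 5 2

Derivation:
Move 1: P2 pit2 -> P1=[2,5,5,2,4,5](0) P2=[3,5,0,4,6,2](0)
Move 2: P1 pit5 -> P1=[2,5,5,2,4,0](1) P2=[4,6,1,5,6,2](0)
Move 3: P2 pit3 -> P1=[3,6,5,2,4,0](1) P2=[4,6,1,0,7,3](1)
Move 4: P2 pit0 -> P1=[3,6,5,2,4,0](1) P2=[0,7,2,1,8,3](1)
Move 5: P1 pit3 -> P1=[3,6,5,0,5,1](1) P2=[0,7,2,1,8,3](1)
Move 6: P2 pit1 -> P1=[4,7,5,0,5,1](1) P2=[0,0,3,2,9,4](2)
Move 7: P2 pit3 -> P1=[4,7,5,0,5,1](1) P2=[0,0,3,0,10,5](2)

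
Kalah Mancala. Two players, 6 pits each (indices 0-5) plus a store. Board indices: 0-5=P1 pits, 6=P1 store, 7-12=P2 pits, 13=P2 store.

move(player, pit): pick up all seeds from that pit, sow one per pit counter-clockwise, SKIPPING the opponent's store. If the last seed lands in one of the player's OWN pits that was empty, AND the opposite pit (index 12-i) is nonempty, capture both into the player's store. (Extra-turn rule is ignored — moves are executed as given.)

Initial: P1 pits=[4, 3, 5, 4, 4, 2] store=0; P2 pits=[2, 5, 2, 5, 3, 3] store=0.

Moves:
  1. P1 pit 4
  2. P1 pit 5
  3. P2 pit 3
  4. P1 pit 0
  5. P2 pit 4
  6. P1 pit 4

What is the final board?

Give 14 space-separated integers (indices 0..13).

Answer: 1 6 6 5 0 1 7 0 7 2 0 0 5 2

Derivation:
Move 1: P1 pit4 -> P1=[4,3,5,4,0,3](1) P2=[3,6,2,5,3,3](0)
Move 2: P1 pit5 -> P1=[4,3,5,4,0,0](2) P2=[4,7,2,5,3,3](0)
Move 3: P2 pit3 -> P1=[5,4,5,4,0,0](2) P2=[4,7,2,0,4,4](1)
Move 4: P1 pit0 -> P1=[0,5,6,5,1,0](7) P2=[0,7,2,0,4,4](1)
Move 5: P2 pit4 -> P1=[1,6,6,5,1,0](7) P2=[0,7,2,0,0,5](2)
Move 6: P1 pit4 -> P1=[1,6,6,5,0,1](7) P2=[0,7,2,0,0,5](2)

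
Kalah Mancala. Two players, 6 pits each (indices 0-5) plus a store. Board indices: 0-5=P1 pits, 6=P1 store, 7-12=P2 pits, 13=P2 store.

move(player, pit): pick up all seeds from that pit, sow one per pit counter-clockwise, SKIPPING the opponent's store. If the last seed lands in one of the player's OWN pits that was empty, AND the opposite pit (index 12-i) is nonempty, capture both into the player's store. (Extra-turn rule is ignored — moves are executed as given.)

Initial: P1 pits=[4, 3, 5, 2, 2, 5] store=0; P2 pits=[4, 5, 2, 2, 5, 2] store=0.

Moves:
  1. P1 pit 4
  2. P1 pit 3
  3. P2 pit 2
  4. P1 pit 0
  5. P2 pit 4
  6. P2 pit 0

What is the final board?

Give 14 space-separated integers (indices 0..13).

Answer: 1 0 7 2 2 7 1 0 6 1 4 0 3 7

Derivation:
Move 1: P1 pit4 -> P1=[4,3,5,2,0,6](1) P2=[4,5,2,2,5,2](0)
Move 2: P1 pit3 -> P1=[4,3,5,0,1,7](1) P2=[4,5,2,2,5,2](0)
Move 3: P2 pit2 -> P1=[4,3,5,0,1,7](1) P2=[4,5,0,3,6,2](0)
Move 4: P1 pit0 -> P1=[0,4,6,1,2,7](1) P2=[4,5,0,3,6,2](0)
Move 5: P2 pit4 -> P1=[1,5,7,2,2,7](1) P2=[4,5,0,3,0,3](1)
Move 6: P2 pit0 -> P1=[1,0,7,2,2,7](1) P2=[0,6,1,4,0,3](7)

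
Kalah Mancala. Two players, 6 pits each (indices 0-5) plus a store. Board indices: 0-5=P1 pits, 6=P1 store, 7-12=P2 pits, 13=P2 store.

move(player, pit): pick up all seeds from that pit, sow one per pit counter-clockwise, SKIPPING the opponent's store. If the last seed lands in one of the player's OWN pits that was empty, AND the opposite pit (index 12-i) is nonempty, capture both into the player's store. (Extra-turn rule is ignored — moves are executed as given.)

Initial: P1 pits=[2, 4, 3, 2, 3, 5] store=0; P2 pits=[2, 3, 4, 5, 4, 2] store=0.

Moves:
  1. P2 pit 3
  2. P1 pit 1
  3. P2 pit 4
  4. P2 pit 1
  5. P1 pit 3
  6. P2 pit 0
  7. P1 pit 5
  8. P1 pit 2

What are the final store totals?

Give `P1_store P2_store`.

Move 1: P2 pit3 -> P1=[3,5,3,2,3,5](0) P2=[2,3,4,0,5,3](1)
Move 2: P1 pit1 -> P1=[3,0,4,3,4,6](1) P2=[2,3,4,0,5,3](1)
Move 3: P2 pit4 -> P1=[4,1,5,3,4,6](1) P2=[2,3,4,0,0,4](2)
Move 4: P2 pit1 -> P1=[4,0,5,3,4,6](1) P2=[2,0,5,1,0,4](4)
Move 5: P1 pit3 -> P1=[4,0,5,0,5,7](2) P2=[2,0,5,1,0,4](4)
Move 6: P2 pit0 -> P1=[4,0,5,0,5,7](2) P2=[0,1,6,1,0,4](4)
Move 7: P1 pit5 -> P1=[4,0,5,0,5,0](3) P2=[1,2,7,2,1,5](4)
Move 8: P1 pit2 -> P1=[4,0,0,1,6,1](4) P2=[2,2,7,2,1,5](4)

Answer: 4 4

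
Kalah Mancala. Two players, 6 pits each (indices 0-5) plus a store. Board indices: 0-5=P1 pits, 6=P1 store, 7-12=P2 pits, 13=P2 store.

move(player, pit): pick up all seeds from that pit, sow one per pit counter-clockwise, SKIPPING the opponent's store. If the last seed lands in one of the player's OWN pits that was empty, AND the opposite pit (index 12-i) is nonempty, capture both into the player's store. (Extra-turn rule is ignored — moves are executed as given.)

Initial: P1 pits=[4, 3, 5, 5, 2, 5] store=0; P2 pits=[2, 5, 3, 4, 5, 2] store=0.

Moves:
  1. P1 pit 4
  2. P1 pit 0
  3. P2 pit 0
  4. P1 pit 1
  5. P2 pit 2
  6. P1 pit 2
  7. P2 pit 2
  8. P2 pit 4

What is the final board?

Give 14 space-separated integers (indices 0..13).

Answer: 1 1 1 9 2 8 8 1 2 0 6 0 4 2

Derivation:
Move 1: P1 pit4 -> P1=[4,3,5,5,0,6](1) P2=[2,5,3,4,5,2](0)
Move 2: P1 pit0 -> P1=[0,4,6,6,0,6](7) P2=[2,0,3,4,5,2](0)
Move 3: P2 pit0 -> P1=[0,4,6,6,0,6](7) P2=[0,1,4,4,5,2](0)
Move 4: P1 pit1 -> P1=[0,0,7,7,1,7](7) P2=[0,1,4,4,5,2](0)
Move 5: P2 pit2 -> P1=[0,0,7,7,1,7](7) P2=[0,1,0,5,6,3](1)
Move 6: P1 pit2 -> P1=[0,0,0,8,2,8](8) P2=[1,2,1,5,6,3](1)
Move 7: P2 pit2 -> P1=[0,0,0,8,2,8](8) P2=[1,2,0,6,6,3](1)
Move 8: P2 pit4 -> P1=[1,1,1,9,2,8](8) P2=[1,2,0,6,0,4](2)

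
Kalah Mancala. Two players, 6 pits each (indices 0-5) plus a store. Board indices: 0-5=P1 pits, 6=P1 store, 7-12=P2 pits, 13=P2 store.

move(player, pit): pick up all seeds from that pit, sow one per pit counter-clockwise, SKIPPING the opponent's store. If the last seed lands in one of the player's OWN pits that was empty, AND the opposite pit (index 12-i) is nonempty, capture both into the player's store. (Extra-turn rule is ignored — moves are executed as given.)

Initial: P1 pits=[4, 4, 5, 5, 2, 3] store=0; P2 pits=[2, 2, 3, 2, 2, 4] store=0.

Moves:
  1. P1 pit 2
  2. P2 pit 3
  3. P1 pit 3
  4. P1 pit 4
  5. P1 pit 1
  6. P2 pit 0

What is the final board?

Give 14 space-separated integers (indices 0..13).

Answer: 4 0 1 1 1 7 3 0 5 5 1 4 6 0

Derivation:
Move 1: P1 pit2 -> P1=[4,4,0,6,3,4](1) P2=[3,2,3,2,2,4](0)
Move 2: P2 pit3 -> P1=[4,4,0,6,3,4](1) P2=[3,2,3,0,3,5](0)
Move 3: P1 pit3 -> P1=[4,4,0,0,4,5](2) P2=[4,3,4,0,3,5](0)
Move 4: P1 pit4 -> P1=[4,4,0,0,0,6](3) P2=[5,4,4,0,3,5](0)
Move 5: P1 pit1 -> P1=[4,0,1,1,1,7](3) P2=[5,4,4,0,3,5](0)
Move 6: P2 pit0 -> P1=[4,0,1,1,1,7](3) P2=[0,5,5,1,4,6](0)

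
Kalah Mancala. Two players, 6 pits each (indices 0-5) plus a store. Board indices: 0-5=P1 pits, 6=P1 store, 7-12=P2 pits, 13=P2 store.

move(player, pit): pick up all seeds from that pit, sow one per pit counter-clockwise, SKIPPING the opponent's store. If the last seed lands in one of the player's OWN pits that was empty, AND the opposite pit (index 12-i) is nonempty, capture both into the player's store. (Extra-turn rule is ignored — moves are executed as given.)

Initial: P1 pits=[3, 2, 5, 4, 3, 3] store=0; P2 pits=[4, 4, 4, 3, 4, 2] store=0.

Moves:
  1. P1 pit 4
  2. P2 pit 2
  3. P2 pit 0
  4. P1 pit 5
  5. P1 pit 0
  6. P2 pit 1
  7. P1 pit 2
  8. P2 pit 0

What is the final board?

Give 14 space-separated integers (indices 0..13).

Move 1: P1 pit4 -> P1=[3,2,5,4,0,4](1) P2=[5,4,4,3,4,2](0)
Move 2: P2 pit2 -> P1=[3,2,5,4,0,4](1) P2=[5,4,0,4,5,3](1)
Move 3: P2 pit0 -> P1=[3,2,5,4,0,4](1) P2=[0,5,1,5,6,4](1)
Move 4: P1 pit5 -> P1=[3,2,5,4,0,0](2) P2=[1,6,2,5,6,4](1)
Move 5: P1 pit0 -> P1=[0,3,6,5,0,0](2) P2=[1,6,2,5,6,4](1)
Move 6: P2 pit1 -> P1=[1,3,6,5,0,0](2) P2=[1,0,3,6,7,5](2)
Move 7: P1 pit2 -> P1=[1,3,0,6,1,1](3) P2=[2,1,3,6,7,5](2)
Move 8: P2 pit0 -> P1=[1,3,0,6,1,1](3) P2=[0,2,4,6,7,5](2)

Answer: 1 3 0 6 1 1 3 0 2 4 6 7 5 2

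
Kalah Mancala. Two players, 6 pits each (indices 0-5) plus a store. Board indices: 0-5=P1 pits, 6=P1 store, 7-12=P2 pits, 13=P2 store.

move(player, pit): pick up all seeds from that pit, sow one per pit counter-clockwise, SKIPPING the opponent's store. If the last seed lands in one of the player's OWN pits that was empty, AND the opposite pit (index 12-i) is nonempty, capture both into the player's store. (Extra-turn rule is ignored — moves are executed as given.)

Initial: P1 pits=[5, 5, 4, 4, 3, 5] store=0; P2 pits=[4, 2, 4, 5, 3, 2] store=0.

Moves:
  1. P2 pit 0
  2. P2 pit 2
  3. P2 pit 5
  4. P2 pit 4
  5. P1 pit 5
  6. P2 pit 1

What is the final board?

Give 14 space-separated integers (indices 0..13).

Move 1: P2 pit0 -> P1=[5,5,4,4,3,5](0) P2=[0,3,5,6,4,2](0)
Move 2: P2 pit2 -> P1=[6,5,4,4,3,5](0) P2=[0,3,0,7,5,3](1)
Move 3: P2 pit5 -> P1=[7,6,4,4,3,5](0) P2=[0,3,0,7,5,0](2)
Move 4: P2 pit4 -> P1=[8,7,5,4,3,5](0) P2=[0,3,0,7,0,1](3)
Move 5: P1 pit5 -> P1=[8,7,5,4,3,0](1) P2=[1,4,1,8,0,1](3)
Move 6: P2 pit1 -> P1=[8,7,5,4,3,0](1) P2=[1,0,2,9,1,2](3)

Answer: 8 7 5 4 3 0 1 1 0 2 9 1 2 3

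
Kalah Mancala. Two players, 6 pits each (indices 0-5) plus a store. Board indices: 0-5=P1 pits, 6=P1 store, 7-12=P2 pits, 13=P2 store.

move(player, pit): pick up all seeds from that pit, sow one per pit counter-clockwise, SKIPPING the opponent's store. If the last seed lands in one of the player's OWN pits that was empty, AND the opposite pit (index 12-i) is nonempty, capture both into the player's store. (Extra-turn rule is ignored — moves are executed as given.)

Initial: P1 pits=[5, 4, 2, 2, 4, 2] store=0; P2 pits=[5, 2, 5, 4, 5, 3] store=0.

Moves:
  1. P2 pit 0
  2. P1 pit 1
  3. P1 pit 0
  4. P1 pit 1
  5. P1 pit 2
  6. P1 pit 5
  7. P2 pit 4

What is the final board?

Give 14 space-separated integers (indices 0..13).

Move 1: P2 pit0 -> P1=[5,4,2,2,4,2](0) P2=[0,3,6,5,6,4](0)
Move 2: P1 pit1 -> P1=[5,0,3,3,5,3](0) P2=[0,3,6,5,6,4](0)
Move 3: P1 pit0 -> P1=[0,1,4,4,6,4](0) P2=[0,3,6,5,6,4](0)
Move 4: P1 pit1 -> P1=[0,0,5,4,6,4](0) P2=[0,3,6,5,6,4](0)
Move 5: P1 pit2 -> P1=[0,0,0,5,7,5](1) P2=[1,3,6,5,6,4](0)
Move 6: P1 pit5 -> P1=[0,0,0,5,7,0](2) P2=[2,4,7,6,6,4](0)
Move 7: P2 pit4 -> P1=[1,1,1,6,7,0](2) P2=[2,4,7,6,0,5](1)

Answer: 1 1 1 6 7 0 2 2 4 7 6 0 5 1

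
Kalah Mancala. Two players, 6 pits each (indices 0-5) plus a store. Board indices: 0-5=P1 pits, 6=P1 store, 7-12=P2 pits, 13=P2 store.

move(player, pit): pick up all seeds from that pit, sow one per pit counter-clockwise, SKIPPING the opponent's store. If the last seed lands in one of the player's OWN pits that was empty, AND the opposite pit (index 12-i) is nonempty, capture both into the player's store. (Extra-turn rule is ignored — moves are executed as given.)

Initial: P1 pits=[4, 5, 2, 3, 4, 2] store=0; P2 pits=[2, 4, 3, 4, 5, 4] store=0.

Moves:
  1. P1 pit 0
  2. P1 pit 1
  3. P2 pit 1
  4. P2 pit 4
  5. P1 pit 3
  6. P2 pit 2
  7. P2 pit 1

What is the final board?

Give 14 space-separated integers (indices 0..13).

Answer: 2 1 5 0 7 4 2 4 0 1 6 1 7 2

Derivation:
Move 1: P1 pit0 -> P1=[0,6,3,4,5,2](0) P2=[2,4,3,4,5,4](0)
Move 2: P1 pit1 -> P1=[0,0,4,5,6,3](1) P2=[3,4,3,4,5,4](0)
Move 3: P2 pit1 -> P1=[0,0,4,5,6,3](1) P2=[3,0,4,5,6,5](0)
Move 4: P2 pit4 -> P1=[1,1,5,6,6,3](1) P2=[3,0,4,5,0,6](1)
Move 5: P1 pit3 -> P1=[1,1,5,0,7,4](2) P2=[4,1,5,5,0,6](1)
Move 6: P2 pit2 -> P1=[2,1,5,0,7,4](2) P2=[4,1,0,6,1,7](2)
Move 7: P2 pit1 -> P1=[2,1,5,0,7,4](2) P2=[4,0,1,6,1,7](2)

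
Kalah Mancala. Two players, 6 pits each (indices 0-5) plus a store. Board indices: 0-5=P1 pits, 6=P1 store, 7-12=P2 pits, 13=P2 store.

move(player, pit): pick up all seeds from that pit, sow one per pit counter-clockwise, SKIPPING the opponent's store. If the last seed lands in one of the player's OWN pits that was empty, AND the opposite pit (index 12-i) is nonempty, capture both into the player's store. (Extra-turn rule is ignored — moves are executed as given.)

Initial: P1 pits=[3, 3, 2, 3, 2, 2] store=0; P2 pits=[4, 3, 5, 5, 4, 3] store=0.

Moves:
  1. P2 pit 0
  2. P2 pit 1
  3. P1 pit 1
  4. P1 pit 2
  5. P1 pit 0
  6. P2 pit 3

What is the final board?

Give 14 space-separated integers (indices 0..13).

Move 1: P2 pit0 -> P1=[3,3,2,3,2,2](0) P2=[0,4,6,6,5,3](0)
Move 2: P2 pit1 -> P1=[3,3,2,3,2,2](0) P2=[0,0,7,7,6,4](0)
Move 3: P1 pit1 -> P1=[3,0,3,4,3,2](0) P2=[0,0,7,7,6,4](0)
Move 4: P1 pit2 -> P1=[3,0,0,5,4,3](0) P2=[0,0,7,7,6,4](0)
Move 5: P1 pit0 -> P1=[0,1,1,6,4,3](0) P2=[0,0,7,7,6,4](0)
Move 6: P2 pit3 -> P1=[1,2,2,7,4,3](0) P2=[0,0,7,0,7,5](1)

Answer: 1 2 2 7 4 3 0 0 0 7 0 7 5 1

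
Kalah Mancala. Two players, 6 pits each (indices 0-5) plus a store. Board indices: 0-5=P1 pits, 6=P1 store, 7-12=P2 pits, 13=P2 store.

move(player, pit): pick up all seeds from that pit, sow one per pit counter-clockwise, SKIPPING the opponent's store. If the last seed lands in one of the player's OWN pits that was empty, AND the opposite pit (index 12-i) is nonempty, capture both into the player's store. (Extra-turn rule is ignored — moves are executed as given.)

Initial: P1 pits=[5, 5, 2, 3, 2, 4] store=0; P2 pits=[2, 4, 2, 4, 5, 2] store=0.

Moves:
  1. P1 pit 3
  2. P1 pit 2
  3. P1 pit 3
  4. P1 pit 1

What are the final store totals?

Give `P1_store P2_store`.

Move 1: P1 pit3 -> P1=[5,5,2,0,3,5](1) P2=[2,4,2,4,5,2](0)
Move 2: P1 pit2 -> P1=[5,5,0,1,4,5](1) P2=[2,4,2,4,5,2](0)
Move 3: P1 pit3 -> P1=[5,5,0,0,5,5](1) P2=[2,4,2,4,5,2](0)
Move 4: P1 pit1 -> P1=[5,0,1,1,6,6](2) P2=[2,4,2,4,5,2](0)

Answer: 2 0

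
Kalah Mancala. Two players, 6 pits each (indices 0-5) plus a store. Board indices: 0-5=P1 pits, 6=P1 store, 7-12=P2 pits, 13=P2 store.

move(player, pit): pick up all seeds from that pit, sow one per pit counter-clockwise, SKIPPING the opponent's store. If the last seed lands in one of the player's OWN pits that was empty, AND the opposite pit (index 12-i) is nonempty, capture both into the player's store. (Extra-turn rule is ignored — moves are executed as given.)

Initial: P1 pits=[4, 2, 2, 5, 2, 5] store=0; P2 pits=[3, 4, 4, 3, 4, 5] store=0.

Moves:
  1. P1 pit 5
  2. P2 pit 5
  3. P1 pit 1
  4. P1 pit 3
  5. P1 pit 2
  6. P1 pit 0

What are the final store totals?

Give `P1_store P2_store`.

Answer: 3 1

Derivation:
Move 1: P1 pit5 -> P1=[4,2,2,5,2,0](1) P2=[4,5,5,4,4,5](0)
Move 2: P2 pit5 -> P1=[5,3,3,6,2,0](1) P2=[4,5,5,4,4,0](1)
Move 3: P1 pit1 -> P1=[5,0,4,7,3,0](1) P2=[4,5,5,4,4,0](1)
Move 4: P1 pit3 -> P1=[5,0,4,0,4,1](2) P2=[5,6,6,5,4,0](1)
Move 5: P1 pit2 -> P1=[5,0,0,1,5,2](3) P2=[5,6,6,5,4,0](1)
Move 6: P1 pit0 -> P1=[0,1,1,2,6,3](3) P2=[5,6,6,5,4,0](1)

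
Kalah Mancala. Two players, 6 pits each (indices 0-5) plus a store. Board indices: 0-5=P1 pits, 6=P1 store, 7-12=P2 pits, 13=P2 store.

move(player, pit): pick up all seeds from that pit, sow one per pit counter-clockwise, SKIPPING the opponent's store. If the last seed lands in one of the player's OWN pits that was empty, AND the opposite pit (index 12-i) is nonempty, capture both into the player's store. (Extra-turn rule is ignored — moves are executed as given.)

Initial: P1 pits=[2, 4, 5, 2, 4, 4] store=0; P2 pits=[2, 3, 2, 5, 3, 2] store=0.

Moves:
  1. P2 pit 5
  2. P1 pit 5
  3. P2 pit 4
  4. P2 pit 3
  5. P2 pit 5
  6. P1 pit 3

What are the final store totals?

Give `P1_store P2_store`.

Move 1: P2 pit5 -> P1=[3,4,5,2,4,4](0) P2=[2,3,2,5,3,0](1)
Move 2: P1 pit5 -> P1=[3,4,5,2,4,0](1) P2=[3,4,3,5,3,0](1)
Move 3: P2 pit4 -> P1=[4,4,5,2,4,0](1) P2=[3,4,3,5,0,1](2)
Move 4: P2 pit3 -> P1=[5,5,5,2,4,0](1) P2=[3,4,3,0,1,2](3)
Move 5: P2 pit5 -> P1=[6,5,5,2,4,0](1) P2=[3,4,3,0,1,0](4)
Move 6: P1 pit3 -> P1=[6,5,5,0,5,0](5) P2=[0,4,3,0,1,0](4)

Answer: 5 4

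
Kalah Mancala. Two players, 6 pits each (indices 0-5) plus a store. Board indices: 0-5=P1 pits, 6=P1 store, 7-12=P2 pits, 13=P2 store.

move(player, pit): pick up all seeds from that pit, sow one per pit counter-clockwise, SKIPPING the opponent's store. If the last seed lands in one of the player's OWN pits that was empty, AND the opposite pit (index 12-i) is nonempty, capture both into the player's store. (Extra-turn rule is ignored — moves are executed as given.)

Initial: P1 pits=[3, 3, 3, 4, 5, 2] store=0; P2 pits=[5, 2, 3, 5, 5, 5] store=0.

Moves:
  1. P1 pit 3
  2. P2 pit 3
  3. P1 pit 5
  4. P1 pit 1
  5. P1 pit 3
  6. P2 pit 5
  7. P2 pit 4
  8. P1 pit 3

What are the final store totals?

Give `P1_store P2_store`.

Answer: 10 3

Derivation:
Move 1: P1 pit3 -> P1=[3,3,3,0,6,3](1) P2=[6,2,3,5,5,5](0)
Move 2: P2 pit3 -> P1=[4,4,3,0,6,3](1) P2=[6,2,3,0,6,6](1)
Move 3: P1 pit5 -> P1=[4,4,3,0,6,0](2) P2=[7,3,3,0,6,6](1)
Move 4: P1 pit1 -> P1=[4,0,4,1,7,0](10) P2=[0,3,3,0,6,6](1)
Move 5: P1 pit3 -> P1=[4,0,4,0,8,0](10) P2=[0,3,3,0,6,6](1)
Move 6: P2 pit5 -> P1=[5,1,5,1,9,0](10) P2=[0,3,3,0,6,0](2)
Move 7: P2 pit4 -> P1=[6,2,6,2,9,0](10) P2=[0,3,3,0,0,1](3)
Move 8: P1 pit3 -> P1=[6,2,6,0,10,1](10) P2=[0,3,3,0,0,1](3)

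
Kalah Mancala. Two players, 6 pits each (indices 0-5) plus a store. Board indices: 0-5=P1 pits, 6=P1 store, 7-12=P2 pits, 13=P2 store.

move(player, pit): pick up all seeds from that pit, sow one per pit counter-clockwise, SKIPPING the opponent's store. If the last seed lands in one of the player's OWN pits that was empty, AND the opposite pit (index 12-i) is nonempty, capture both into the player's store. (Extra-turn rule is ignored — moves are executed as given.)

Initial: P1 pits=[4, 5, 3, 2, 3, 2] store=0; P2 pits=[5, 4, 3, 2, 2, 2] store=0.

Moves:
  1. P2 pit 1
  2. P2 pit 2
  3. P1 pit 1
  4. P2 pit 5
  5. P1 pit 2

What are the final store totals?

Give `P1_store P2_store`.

Move 1: P2 pit1 -> P1=[4,5,3,2,3,2](0) P2=[5,0,4,3,3,3](0)
Move 2: P2 pit2 -> P1=[4,5,3,2,3,2](0) P2=[5,0,0,4,4,4](1)
Move 3: P1 pit1 -> P1=[4,0,4,3,4,3](1) P2=[5,0,0,4,4,4](1)
Move 4: P2 pit5 -> P1=[5,1,5,3,4,3](1) P2=[5,0,0,4,4,0](2)
Move 5: P1 pit2 -> P1=[5,1,0,4,5,4](2) P2=[6,0,0,4,4,0](2)

Answer: 2 2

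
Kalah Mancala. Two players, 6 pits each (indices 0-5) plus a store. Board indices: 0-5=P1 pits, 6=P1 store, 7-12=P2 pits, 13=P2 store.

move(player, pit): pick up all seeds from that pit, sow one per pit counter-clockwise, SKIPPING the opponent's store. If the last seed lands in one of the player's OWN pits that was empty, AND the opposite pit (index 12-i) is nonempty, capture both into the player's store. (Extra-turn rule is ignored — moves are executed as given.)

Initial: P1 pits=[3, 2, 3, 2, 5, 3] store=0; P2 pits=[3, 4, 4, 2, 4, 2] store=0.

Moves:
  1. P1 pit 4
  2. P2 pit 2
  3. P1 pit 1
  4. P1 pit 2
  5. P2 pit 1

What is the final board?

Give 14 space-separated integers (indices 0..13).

Move 1: P1 pit4 -> P1=[3,2,3,2,0,4](1) P2=[4,5,5,2,4,2](0)
Move 2: P2 pit2 -> P1=[4,2,3,2,0,4](1) P2=[4,5,0,3,5,3](1)
Move 3: P1 pit1 -> P1=[4,0,4,3,0,4](1) P2=[4,5,0,3,5,3](1)
Move 4: P1 pit2 -> P1=[4,0,0,4,1,5](2) P2=[4,5,0,3,5,3](1)
Move 5: P2 pit1 -> P1=[4,0,0,4,1,5](2) P2=[4,0,1,4,6,4](2)

Answer: 4 0 0 4 1 5 2 4 0 1 4 6 4 2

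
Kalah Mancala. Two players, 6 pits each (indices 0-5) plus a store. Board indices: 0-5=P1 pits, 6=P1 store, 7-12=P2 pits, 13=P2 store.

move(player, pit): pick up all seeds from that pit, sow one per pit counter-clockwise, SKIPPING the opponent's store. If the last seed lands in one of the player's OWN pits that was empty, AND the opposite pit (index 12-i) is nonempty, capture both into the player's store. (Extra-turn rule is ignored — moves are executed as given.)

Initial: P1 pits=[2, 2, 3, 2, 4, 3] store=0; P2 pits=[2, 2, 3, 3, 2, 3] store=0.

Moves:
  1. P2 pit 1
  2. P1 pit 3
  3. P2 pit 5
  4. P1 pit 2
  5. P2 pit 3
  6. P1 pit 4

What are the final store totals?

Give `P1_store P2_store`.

Answer: 1 2

Derivation:
Move 1: P2 pit1 -> P1=[2,2,3,2,4,3](0) P2=[2,0,4,4,2,3](0)
Move 2: P1 pit3 -> P1=[2,2,3,0,5,4](0) P2=[2,0,4,4,2,3](0)
Move 3: P2 pit5 -> P1=[3,3,3,0,5,4](0) P2=[2,0,4,4,2,0](1)
Move 4: P1 pit2 -> P1=[3,3,0,1,6,5](0) P2=[2,0,4,4,2,0](1)
Move 5: P2 pit3 -> P1=[4,3,0,1,6,5](0) P2=[2,0,4,0,3,1](2)
Move 6: P1 pit4 -> P1=[4,3,0,1,0,6](1) P2=[3,1,5,1,3,1](2)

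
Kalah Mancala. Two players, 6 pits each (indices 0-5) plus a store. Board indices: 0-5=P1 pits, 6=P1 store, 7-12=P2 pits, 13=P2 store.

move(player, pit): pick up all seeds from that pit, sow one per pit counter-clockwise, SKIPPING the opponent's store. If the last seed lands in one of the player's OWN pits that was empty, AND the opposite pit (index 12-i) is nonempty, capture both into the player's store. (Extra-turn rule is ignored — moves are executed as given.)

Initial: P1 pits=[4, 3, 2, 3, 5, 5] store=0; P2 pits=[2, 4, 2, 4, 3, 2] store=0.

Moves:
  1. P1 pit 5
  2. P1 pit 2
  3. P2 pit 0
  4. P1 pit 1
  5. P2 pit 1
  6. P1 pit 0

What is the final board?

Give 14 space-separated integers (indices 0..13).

Move 1: P1 pit5 -> P1=[4,3,2,3,5,0](1) P2=[3,5,3,5,3,2](0)
Move 2: P1 pit2 -> P1=[4,3,0,4,6,0](1) P2=[3,5,3,5,3,2](0)
Move 3: P2 pit0 -> P1=[4,3,0,4,6,0](1) P2=[0,6,4,6,3,2](0)
Move 4: P1 pit1 -> P1=[4,0,1,5,7,0](1) P2=[0,6,4,6,3,2](0)
Move 5: P2 pit1 -> P1=[5,0,1,5,7,0](1) P2=[0,0,5,7,4,3](1)
Move 6: P1 pit0 -> P1=[0,1,2,6,8,1](1) P2=[0,0,5,7,4,3](1)

Answer: 0 1 2 6 8 1 1 0 0 5 7 4 3 1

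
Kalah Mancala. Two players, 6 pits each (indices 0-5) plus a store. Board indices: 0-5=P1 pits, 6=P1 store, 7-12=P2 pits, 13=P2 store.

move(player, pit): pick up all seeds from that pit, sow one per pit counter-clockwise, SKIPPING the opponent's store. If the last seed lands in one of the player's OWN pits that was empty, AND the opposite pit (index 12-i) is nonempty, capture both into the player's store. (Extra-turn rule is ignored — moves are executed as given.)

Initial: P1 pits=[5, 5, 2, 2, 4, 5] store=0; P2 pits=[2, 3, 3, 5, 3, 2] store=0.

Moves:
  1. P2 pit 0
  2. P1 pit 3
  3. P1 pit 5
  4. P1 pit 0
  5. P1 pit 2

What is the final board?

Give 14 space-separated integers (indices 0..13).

Move 1: P2 pit0 -> P1=[5,5,2,2,4,5](0) P2=[0,4,4,5,3,2](0)
Move 2: P1 pit3 -> P1=[5,5,2,0,5,6](0) P2=[0,4,4,5,3,2](0)
Move 3: P1 pit5 -> P1=[5,5,2,0,5,0](1) P2=[1,5,5,6,4,2](0)
Move 4: P1 pit0 -> P1=[0,6,3,1,6,0](3) P2=[0,5,5,6,4,2](0)
Move 5: P1 pit2 -> P1=[0,6,0,2,7,1](3) P2=[0,5,5,6,4,2](0)

Answer: 0 6 0 2 7 1 3 0 5 5 6 4 2 0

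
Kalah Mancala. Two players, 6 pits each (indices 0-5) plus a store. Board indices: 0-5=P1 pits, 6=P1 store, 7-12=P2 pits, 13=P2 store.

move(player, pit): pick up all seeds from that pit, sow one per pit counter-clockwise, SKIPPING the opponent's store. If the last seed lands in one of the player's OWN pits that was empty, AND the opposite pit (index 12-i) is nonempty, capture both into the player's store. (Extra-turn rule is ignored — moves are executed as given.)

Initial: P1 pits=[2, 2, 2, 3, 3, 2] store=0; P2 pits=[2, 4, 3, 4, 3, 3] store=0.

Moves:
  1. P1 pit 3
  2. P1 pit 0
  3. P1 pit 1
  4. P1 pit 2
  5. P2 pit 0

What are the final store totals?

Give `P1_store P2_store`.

Answer: 2 0

Derivation:
Move 1: P1 pit3 -> P1=[2,2,2,0,4,3](1) P2=[2,4,3,4,3,3](0)
Move 2: P1 pit0 -> P1=[0,3,3,0,4,3](1) P2=[2,4,3,4,3,3](0)
Move 3: P1 pit1 -> P1=[0,0,4,1,5,3](1) P2=[2,4,3,4,3,3](0)
Move 4: P1 pit2 -> P1=[0,0,0,2,6,4](2) P2=[2,4,3,4,3,3](0)
Move 5: P2 pit0 -> P1=[0,0,0,2,6,4](2) P2=[0,5,4,4,3,3](0)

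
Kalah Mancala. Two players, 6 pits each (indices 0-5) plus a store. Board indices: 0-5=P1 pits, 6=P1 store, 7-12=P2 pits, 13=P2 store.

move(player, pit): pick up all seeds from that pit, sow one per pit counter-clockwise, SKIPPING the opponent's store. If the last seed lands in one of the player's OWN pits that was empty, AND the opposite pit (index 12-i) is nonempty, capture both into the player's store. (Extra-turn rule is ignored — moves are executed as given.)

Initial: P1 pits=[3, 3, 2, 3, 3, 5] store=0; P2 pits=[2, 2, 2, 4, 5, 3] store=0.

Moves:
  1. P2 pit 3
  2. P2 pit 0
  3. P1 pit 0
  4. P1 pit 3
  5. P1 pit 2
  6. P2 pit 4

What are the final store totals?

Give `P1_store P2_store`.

Move 1: P2 pit3 -> P1=[4,3,2,3,3,5](0) P2=[2,2,2,0,6,4](1)
Move 2: P2 pit0 -> P1=[4,3,2,3,3,5](0) P2=[0,3,3,0,6,4](1)
Move 3: P1 pit0 -> P1=[0,4,3,4,4,5](0) P2=[0,3,3,0,6,4](1)
Move 4: P1 pit3 -> P1=[0,4,3,0,5,6](1) P2=[1,3,3,0,6,4](1)
Move 5: P1 pit2 -> P1=[0,4,0,1,6,7](1) P2=[1,3,3,0,6,4](1)
Move 6: P2 pit4 -> P1=[1,5,1,2,6,7](1) P2=[1,3,3,0,0,5](2)

Answer: 1 2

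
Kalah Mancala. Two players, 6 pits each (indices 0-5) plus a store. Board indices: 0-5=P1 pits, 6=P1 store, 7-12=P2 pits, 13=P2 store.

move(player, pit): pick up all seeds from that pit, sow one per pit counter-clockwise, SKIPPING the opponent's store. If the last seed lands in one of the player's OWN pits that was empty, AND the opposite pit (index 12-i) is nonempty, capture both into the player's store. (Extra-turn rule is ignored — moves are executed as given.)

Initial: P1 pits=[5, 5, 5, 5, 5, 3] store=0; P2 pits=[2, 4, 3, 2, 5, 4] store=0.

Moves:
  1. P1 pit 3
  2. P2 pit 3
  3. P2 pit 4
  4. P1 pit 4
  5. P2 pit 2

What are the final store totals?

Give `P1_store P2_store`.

Move 1: P1 pit3 -> P1=[5,5,5,0,6,4](1) P2=[3,5,3,2,5,4](0)
Move 2: P2 pit3 -> P1=[5,5,5,0,6,4](1) P2=[3,5,3,0,6,5](0)
Move 3: P2 pit4 -> P1=[6,6,6,1,6,4](1) P2=[3,5,3,0,0,6](1)
Move 4: P1 pit4 -> P1=[6,6,6,1,0,5](2) P2=[4,6,4,1,0,6](1)
Move 5: P2 pit2 -> P1=[6,6,6,1,0,5](2) P2=[4,6,0,2,1,7](2)

Answer: 2 2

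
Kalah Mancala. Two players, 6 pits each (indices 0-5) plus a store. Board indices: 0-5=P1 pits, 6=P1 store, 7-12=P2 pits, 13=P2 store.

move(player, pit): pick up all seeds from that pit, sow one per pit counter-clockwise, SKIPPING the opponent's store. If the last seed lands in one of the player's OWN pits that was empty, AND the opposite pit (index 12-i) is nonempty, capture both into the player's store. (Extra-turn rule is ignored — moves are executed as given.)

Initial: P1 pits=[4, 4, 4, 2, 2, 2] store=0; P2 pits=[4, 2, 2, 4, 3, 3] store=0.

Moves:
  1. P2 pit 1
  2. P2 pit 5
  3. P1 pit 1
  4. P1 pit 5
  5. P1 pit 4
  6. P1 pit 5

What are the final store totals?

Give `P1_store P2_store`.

Answer: 4 1

Derivation:
Move 1: P2 pit1 -> P1=[4,4,4,2,2,2](0) P2=[4,0,3,5,3,3](0)
Move 2: P2 pit5 -> P1=[5,5,4,2,2,2](0) P2=[4,0,3,5,3,0](1)
Move 3: P1 pit1 -> P1=[5,0,5,3,3,3](1) P2=[4,0,3,5,3,0](1)
Move 4: P1 pit5 -> P1=[5,0,5,3,3,0](2) P2=[5,1,3,5,3,0](1)
Move 5: P1 pit4 -> P1=[5,0,5,3,0,1](3) P2=[6,1,3,5,3,0](1)
Move 6: P1 pit5 -> P1=[5,0,5,3,0,0](4) P2=[6,1,3,5,3,0](1)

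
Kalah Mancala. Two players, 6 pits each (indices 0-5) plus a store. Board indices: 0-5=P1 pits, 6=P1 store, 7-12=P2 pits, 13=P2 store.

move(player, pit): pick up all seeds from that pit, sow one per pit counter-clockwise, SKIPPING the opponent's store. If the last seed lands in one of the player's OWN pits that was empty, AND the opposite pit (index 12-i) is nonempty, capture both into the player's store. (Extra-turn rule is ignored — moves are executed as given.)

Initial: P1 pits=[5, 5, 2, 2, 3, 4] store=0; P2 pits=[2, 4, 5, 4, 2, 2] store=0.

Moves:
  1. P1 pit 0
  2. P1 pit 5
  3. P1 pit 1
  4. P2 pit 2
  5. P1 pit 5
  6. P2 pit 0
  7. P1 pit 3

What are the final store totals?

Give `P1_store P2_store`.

Move 1: P1 pit0 -> P1=[0,6,3,3,4,5](0) P2=[2,4,5,4,2,2](0)
Move 2: P1 pit5 -> P1=[0,6,3,3,4,0](1) P2=[3,5,6,5,2,2](0)
Move 3: P1 pit1 -> P1=[0,0,4,4,5,1](2) P2=[4,5,6,5,2,2](0)
Move 4: P2 pit2 -> P1=[1,1,4,4,5,1](2) P2=[4,5,0,6,3,3](1)
Move 5: P1 pit5 -> P1=[1,1,4,4,5,0](3) P2=[4,5,0,6,3,3](1)
Move 6: P2 pit0 -> P1=[1,1,4,4,5,0](3) P2=[0,6,1,7,4,3](1)
Move 7: P1 pit3 -> P1=[1,1,4,0,6,1](4) P2=[1,6,1,7,4,3](1)

Answer: 4 1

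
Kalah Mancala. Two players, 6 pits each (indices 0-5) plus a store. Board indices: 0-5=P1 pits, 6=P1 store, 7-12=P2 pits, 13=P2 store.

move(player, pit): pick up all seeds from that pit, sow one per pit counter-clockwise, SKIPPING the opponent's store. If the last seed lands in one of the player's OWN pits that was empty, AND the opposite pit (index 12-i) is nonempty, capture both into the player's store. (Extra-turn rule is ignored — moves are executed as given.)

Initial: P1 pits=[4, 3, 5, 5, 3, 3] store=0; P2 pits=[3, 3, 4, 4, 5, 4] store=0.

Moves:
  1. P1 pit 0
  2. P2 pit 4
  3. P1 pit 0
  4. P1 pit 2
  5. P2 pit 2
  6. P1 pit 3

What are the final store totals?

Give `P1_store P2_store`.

Answer: 2 2

Derivation:
Move 1: P1 pit0 -> P1=[0,4,6,6,4,3](0) P2=[3,3,4,4,5,4](0)
Move 2: P2 pit4 -> P1=[1,5,7,6,4,3](0) P2=[3,3,4,4,0,5](1)
Move 3: P1 pit0 -> P1=[0,6,7,6,4,3](0) P2=[3,3,4,4,0,5](1)
Move 4: P1 pit2 -> P1=[0,6,0,7,5,4](1) P2=[4,4,5,4,0,5](1)
Move 5: P2 pit2 -> P1=[1,6,0,7,5,4](1) P2=[4,4,0,5,1,6](2)
Move 6: P1 pit3 -> P1=[1,6,0,0,6,5](2) P2=[5,5,1,6,1,6](2)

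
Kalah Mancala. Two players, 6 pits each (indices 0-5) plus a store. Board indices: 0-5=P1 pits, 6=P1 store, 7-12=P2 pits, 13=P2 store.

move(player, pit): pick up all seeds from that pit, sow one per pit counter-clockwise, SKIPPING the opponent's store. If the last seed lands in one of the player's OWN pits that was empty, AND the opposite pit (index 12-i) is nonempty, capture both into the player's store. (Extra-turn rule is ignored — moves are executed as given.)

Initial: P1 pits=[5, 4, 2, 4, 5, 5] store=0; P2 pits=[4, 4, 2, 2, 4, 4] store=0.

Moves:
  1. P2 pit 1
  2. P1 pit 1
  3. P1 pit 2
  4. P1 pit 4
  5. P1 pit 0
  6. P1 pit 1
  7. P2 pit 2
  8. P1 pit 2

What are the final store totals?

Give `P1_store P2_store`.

Move 1: P2 pit1 -> P1=[5,4,2,4,5,5](0) P2=[4,0,3,3,5,5](0)
Move 2: P1 pit1 -> P1=[5,0,3,5,6,6](0) P2=[4,0,3,3,5,5](0)
Move 3: P1 pit2 -> P1=[5,0,0,6,7,7](0) P2=[4,0,3,3,5,5](0)
Move 4: P1 pit4 -> P1=[5,0,0,6,0,8](1) P2=[5,1,4,4,6,5](0)
Move 5: P1 pit0 -> P1=[0,1,1,7,1,9](1) P2=[5,1,4,4,6,5](0)
Move 6: P1 pit1 -> P1=[0,0,2,7,1,9](1) P2=[5,1,4,4,6,5](0)
Move 7: P2 pit2 -> P1=[0,0,2,7,1,9](1) P2=[5,1,0,5,7,6](1)
Move 8: P1 pit2 -> P1=[0,0,0,8,2,9](1) P2=[5,1,0,5,7,6](1)

Answer: 1 1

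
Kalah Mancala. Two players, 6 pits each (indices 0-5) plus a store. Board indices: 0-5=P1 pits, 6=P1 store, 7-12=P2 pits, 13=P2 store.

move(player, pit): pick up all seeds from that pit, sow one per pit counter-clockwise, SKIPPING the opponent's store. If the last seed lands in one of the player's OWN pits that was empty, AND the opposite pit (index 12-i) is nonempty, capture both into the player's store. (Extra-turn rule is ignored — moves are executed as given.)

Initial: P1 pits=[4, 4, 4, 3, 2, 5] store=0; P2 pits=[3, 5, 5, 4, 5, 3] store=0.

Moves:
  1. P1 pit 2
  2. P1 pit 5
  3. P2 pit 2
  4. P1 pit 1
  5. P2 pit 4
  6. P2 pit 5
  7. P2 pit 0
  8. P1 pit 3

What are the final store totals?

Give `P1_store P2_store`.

Move 1: P1 pit2 -> P1=[4,4,0,4,3,6](1) P2=[3,5,5,4,5,3](0)
Move 2: P1 pit5 -> P1=[4,4,0,4,3,0](2) P2=[4,6,6,5,6,3](0)
Move 3: P2 pit2 -> P1=[5,5,0,4,3,0](2) P2=[4,6,0,6,7,4](1)
Move 4: P1 pit1 -> P1=[5,0,1,5,4,1](3) P2=[4,6,0,6,7,4](1)
Move 5: P2 pit4 -> P1=[6,1,2,6,5,1](3) P2=[4,6,0,6,0,5](2)
Move 6: P2 pit5 -> P1=[7,2,3,7,5,1](3) P2=[4,6,0,6,0,0](3)
Move 7: P2 pit0 -> P1=[7,0,3,7,5,1](3) P2=[0,7,1,7,0,0](6)
Move 8: P1 pit3 -> P1=[7,0,3,0,6,2](4) P2=[1,8,2,8,0,0](6)

Answer: 4 6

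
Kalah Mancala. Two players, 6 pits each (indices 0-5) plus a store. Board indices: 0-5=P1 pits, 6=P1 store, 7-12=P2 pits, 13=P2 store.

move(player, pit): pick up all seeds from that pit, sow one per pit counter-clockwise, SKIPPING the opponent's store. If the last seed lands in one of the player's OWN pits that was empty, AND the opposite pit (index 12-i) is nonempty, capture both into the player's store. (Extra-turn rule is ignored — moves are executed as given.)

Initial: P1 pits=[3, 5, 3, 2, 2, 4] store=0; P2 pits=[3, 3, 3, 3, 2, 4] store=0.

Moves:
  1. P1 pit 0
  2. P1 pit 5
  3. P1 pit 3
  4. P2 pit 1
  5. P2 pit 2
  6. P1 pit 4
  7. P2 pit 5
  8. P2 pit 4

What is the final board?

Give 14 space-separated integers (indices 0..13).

Move 1: P1 pit0 -> P1=[0,6,4,3,2,4](0) P2=[3,3,3,3,2,4](0)
Move 2: P1 pit5 -> P1=[0,6,4,3,2,0](1) P2=[4,4,4,3,2,4](0)
Move 3: P1 pit3 -> P1=[0,6,4,0,3,1](2) P2=[4,4,4,3,2,4](0)
Move 4: P2 pit1 -> P1=[0,6,4,0,3,1](2) P2=[4,0,5,4,3,5](0)
Move 5: P2 pit2 -> P1=[1,6,4,0,3,1](2) P2=[4,0,0,5,4,6](1)
Move 6: P1 pit4 -> P1=[1,6,4,0,0,2](3) P2=[5,0,0,5,4,6](1)
Move 7: P2 pit5 -> P1=[2,7,5,1,1,2](3) P2=[5,0,0,5,4,0](2)
Move 8: P2 pit4 -> P1=[3,8,5,1,1,2](3) P2=[5,0,0,5,0,1](3)

Answer: 3 8 5 1 1 2 3 5 0 0 5 0 1 3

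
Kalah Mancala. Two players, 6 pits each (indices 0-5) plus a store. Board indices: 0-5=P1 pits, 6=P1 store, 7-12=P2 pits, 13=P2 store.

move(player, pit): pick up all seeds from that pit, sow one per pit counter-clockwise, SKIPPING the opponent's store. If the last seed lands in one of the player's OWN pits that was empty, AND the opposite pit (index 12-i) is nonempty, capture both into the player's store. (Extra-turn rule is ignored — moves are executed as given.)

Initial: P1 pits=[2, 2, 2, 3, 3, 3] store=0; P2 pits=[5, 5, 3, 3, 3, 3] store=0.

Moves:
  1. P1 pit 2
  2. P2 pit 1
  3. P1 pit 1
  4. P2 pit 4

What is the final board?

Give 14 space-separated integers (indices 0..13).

Answer: 3 1 1 5 4 3 0 5 0 4 4 0 5 2

Derivation:
Move 1: P1 pit2 -> P1=[2,2,0,4,4,3](0) P2=[5,5,3,3,3,3](0)
Move 2: P2 pit1 -> P1=[2,2,0,4,4,3](0) P2=[5,0,4,4,4,4](1)
Move 3: P1 pit1 -> P1=[2,0,1,5,4,3](0) P2=[5,0,4,4,4,4](1)
Move 4: P2 pit4 -> P1=[3,1,1,5,4,3](0) P2=[5,0,4,4,0,5](2)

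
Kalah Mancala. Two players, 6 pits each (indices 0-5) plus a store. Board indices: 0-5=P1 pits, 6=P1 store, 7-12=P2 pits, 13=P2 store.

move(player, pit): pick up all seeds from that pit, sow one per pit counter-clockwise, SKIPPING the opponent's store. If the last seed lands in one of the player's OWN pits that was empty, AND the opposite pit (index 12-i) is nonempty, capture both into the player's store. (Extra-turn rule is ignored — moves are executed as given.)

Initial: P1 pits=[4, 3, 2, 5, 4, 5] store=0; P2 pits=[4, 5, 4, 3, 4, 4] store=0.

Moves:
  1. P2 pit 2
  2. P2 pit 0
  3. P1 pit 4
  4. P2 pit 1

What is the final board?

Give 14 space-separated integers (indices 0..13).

Answer: 5 4 2 5 0 6 1 1 0 2 6 7 6 2

Derivation:
Move 1: P2 pit2 -> P1=[4,3,2,5,4,5](0) P2=[4,5,0,4,5,5](1)
Move 2: P2 pit0 -> P1=[4,3,2,5,4,5](0) P2=[0,6,1,5,6,5](1)
Move 3: P1 pit4 -> P1=[4,3,2,5,0,6](1) P2=[1,7,1,5,6,5](1)
Move 4: P2 pit1 -> P1=[5,4,2,5,0,6](1) P2=[1,0,2,6,7,6](2)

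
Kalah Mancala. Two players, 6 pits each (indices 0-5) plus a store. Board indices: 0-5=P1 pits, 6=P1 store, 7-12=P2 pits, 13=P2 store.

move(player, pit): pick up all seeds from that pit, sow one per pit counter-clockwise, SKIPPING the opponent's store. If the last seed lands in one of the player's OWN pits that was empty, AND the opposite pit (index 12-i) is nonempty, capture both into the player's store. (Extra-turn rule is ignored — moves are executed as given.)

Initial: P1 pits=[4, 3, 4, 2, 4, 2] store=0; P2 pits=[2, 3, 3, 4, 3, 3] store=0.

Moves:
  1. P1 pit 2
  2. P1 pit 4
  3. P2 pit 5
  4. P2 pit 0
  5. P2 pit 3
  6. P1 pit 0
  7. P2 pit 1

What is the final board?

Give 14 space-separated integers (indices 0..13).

Move 1: P1 pit2 -> P1=[4,3,0,3,5,3](1) P2=[2,3,3,4,3,3](0)
Move 2: P1 pit4 -> P1=[4,3,0,3,0,4](2) P2=[3,4,4,4,3,3](0)
Move 3: P2 pit5 -> P1=[5,4,0,3,0,4](2) P2=[3,4,4,4,3,0](1)
Move 4: P2 pit0 -> P1=[5,4,0,3,0,4](2) P2=[0,5,5,5,3,0](1)
Move 5: P2 pit3 -> P1=[6,5,0,3,0,4](2) P2=[0,5,5,0,4,1](2)
Move 6: P1 pit0 -> P1=[0,6,1,4,1,5](3) P2=[0,5,5,0,4,1](2)
Move 7: P2 pit1 -> P1=[0,6,1,4,1,5](3) P2=[0,0,6,1,5,2](3)

Answer: 0 6 1 4 1 5 3 0 0 6 1 5 2 3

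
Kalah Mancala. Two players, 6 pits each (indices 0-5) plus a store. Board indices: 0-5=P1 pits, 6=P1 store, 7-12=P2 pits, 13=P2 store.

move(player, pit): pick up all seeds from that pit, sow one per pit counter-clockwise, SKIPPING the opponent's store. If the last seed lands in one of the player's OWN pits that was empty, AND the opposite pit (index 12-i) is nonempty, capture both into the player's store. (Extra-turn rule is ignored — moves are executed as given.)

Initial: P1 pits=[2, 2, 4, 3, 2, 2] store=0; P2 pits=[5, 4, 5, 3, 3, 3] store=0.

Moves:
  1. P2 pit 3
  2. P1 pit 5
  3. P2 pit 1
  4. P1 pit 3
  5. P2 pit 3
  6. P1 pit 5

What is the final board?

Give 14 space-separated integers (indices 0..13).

Move 1: P2 pit3 -> P1=[2,2,4,3,2,2](0) P2=[5,4,5,0,4,4](1)
Move 2: P1 pit5 -> P1=[2,2,4,3,2,0](1) P2=[6,4,5,0,4,4](1)
Move 3: P2 pit1 -> P1=[2,2,4,3,2,0](1) P2=[6,0,6,1,5,5](1)
Move 4: P1 pit3 -> P1=[2,2,4,0,3,1](2) P2=[6,0,6,1,5,5](1)
Move 5: P2 pit3 -> P1=[2,2,4,0,3,1](2) P2=[6,0,6,0,6,5](1)
Move 6: P1 pit5 -> P1=[2,2,4,0,3,0](3) P2=[6,0,6,0,6,5](1)

Answer: 2 2 4 0 3 0 3 6 0 6 0 6 5 1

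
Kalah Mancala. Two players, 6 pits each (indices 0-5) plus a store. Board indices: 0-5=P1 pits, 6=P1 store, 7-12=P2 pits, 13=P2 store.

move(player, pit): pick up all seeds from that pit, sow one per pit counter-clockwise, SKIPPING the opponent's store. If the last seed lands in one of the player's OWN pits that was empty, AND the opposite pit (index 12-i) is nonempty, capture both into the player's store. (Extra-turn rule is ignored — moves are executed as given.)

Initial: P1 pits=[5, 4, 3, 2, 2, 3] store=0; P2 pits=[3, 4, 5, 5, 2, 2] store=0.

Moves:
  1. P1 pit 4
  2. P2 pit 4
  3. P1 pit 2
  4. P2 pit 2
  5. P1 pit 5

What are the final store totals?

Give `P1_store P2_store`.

Move 1: P1 pit4 -> P1=[5,4,3,2,0,4](1) P2=[3,4,5,5,2,2](0)
Move 2: P2 pit4 -> P1=[5,4,3,2,0,4](1) P2=[3,4,5,5,0,3](1)
Move 3: P1 pit2 -> P1=[5,4,0,3,1,5](1) P2=[3,4,5,5,0,3](1)
Move 4: P2 pit2 -> P1=[6,4,0,3,1,5](1) P2=[3,4,0,6,1,4](2)
Move 5: P1 pit5 -> P1=[6,4,0,3,1,0](2) P2=[4,5,1,7,1,4](2)

Answer: 2 2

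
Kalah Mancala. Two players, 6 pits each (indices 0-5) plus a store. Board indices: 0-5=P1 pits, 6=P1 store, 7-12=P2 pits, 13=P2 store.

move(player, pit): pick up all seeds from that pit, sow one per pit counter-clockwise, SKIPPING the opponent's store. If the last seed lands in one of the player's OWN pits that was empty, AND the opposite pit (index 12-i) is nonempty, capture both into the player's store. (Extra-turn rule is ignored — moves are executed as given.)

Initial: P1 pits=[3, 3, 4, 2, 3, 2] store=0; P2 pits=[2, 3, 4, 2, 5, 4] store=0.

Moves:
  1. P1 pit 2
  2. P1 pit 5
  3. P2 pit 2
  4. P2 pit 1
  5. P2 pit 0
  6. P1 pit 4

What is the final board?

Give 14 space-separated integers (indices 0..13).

Move 1: P1 pit2 -> P1=[3,3,0,3,4,3](1) P2=[2,3,4,2,5,4](0)
Move 2: P1 pit5 -> P1=[3,3,0,3,4,0](2) P2=[3,4,4,2,5,4](0)
Move 3: P2 pit2 -> P1=[3,3,0,3,4,0](2) P2=[3,4,0,3,6,5](1)
Move 4: P2 pit1 -> P1=[3,3,0,3,4,0](2) P2=[3,0,1,4,7,6](1)
Move 5: P2 pit0 -> P1=[3,3,0,3,4,0](2) P2=[0,1,2,5,7,6](1)
Move 6: P1 pit4 -> P1=[3,3,0,3,0,1](3) P2=[1,2,2,5,7,6](1)

Answer: 3 3 0 3 0 1 3 1 2 2 5 7 6 1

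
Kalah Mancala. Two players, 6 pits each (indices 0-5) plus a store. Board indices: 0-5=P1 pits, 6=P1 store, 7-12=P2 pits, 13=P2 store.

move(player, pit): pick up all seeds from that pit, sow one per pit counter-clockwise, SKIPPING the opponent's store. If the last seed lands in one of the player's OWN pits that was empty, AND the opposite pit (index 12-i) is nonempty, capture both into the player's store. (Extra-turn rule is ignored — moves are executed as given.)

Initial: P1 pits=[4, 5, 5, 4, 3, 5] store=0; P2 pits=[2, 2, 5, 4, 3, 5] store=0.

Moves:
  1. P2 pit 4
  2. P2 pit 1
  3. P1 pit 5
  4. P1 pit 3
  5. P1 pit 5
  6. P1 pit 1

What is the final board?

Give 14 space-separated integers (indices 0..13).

Answer: 5 0 6 1 5 1 4 4 1 7 6 0 6 1

Derivation:
Move 1: P2 pit4 -> P1=[5,5,5,4,3,5](0) P2=[2,2,5,4,0,6](1)
Move 2: P2 pit1 -> P1=[5,5,5,4,3,5](0) P2=[2,0,6,5,0,6](1)
Move 3: P1 pit5 -> P1=[5,5,5,4,3,0](1) P2=[3,1,7,6,0,6](1)
Move 4: P1 pit3 -> P1=[5,5,5,0,4,1](2) P2=[4,1,7,6,0,6](1)
Move 5: P1 pit5 -> P1=[5,5,5,0,4,0](3) P2=[4,1,7,6,0,6](1)
Move 6: P1 pit1 -> P1=[5,0,6,1,5,1](4) P2=[4,1,7,6,0,6](1)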